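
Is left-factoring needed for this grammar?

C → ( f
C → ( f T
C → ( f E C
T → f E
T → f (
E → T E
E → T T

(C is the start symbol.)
Left-factoring is needed when two productions for the same non-terminal
share a common prefix on the right-hand side.

Productions for C:
  C → ( f
  C → ( f T
  C → ( f E C
Productions for T:
  T → f E
  T → f (
Productions for E:
  E → T E
  E → T T

Found common prefix '( f' in productions for C
Found common prefix 'f' in productions for T
Found common prefix 'T' in productions for E

Answer: Yes, C has productions with common prefix '( f'; T has productions with common prefix 'f'; E has productions with common prefix 'T'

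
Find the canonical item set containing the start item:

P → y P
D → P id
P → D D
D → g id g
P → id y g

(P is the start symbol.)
First, augment the grammar with P' → P
I₀ = CLOSURE({ [P' → . P] }):
  [P' → . P] has the dot before P: add [P → . y P], [P → . D D], [P → . id y g]
  [P → . D D] has the dot before D: add [D → . P id], [D → . g id g]
No further items can be added.

I₀ = { [D → . P id], [D → . g id g], [P → . D D], [P → . id y g], [P → . y P], [P' → . P] }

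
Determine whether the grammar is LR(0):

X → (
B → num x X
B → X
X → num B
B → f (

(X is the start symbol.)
Yes, the grammar is LR(0)

A grammar is LR(0) if no state in the canonical LR(0) collection has:
  - both a shift item (dot before a terminal) and a complete item (shift-reduce conflict), or
  - two or more complete items (reduce-reduce conflict; the accept item [X' → X .] counts as a complete item here).

Augment with X' → X and build the canonical LR(0) collection (I0 = CLOSURE({[X' → . X]}), then GOTO on every symbol after a dot until no new states appear). It has 11 states:
  I0: { [X → . (], [X → . num B], [X' → . X] }  — shift
  I1: { [X → ( .] }  — reduce
  I2: { [X' → X .] }  — accept
  I3: { [B → . X], [B → . f (], [B → . num x X], [X → . (], [X → . num B], [X → num . B] }  — shift
  I4: { [X → num B .] }  — reduce
  I5: { [B → X .] }  — reduce
  I6: { [B → f . (] }  — shift
  I7: { [B → . X], [B → . f (], [B → . num x X], [B → num . x X], [X → . (], [X → . num B], [X → num . B] }  — shift
  I8: { [B → num x . X], [X → . (], [X → . num B] }  — shift
  I9: { [B → num x X .] }  — reduce
  I10: { [B → f ( .] }  — reduce

Every state is either a pure shift/goto state or contains exactly one complete item and nothing to shift — no conflicts. The grammar is LR(0).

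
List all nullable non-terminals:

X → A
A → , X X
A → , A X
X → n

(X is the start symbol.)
None

A non-terminal is nullable if it can derive ε (the empty string): either it has an ε-production, or it has a production whose right-hand side consists entirely of nullable non-terminals.

There are no ε-productions, so no non-terminal can derive ε.
No non-terminals are nullable.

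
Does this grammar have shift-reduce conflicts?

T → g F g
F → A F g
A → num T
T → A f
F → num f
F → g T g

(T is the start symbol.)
No shift-reduce conflicts

Augment with T' → T and build the canonical LR(0) collection (I0 = CLOSURE({[T' → . T]}), then GOTO on every symbol after a dot until no new states appear). It has 17 states:
  I0: { [A → . num T], [T → . A f], [T → . g F g], [T' → . T] }  — shift
  I1: { [T → A . f] }  — shift
  I2: { [T' → T .] }  — accept
  I3: { [A → . num T], [F → . A F g], [F → . g T g], [F → . num f], [T → g . F g] }  — shift
  I4: { [A → . num T], [A → num . T], [T → . A f], [T → . g F g] }  — shift
  I5: { [A → num T .] }  — reduce
  I6: { [A → . num T], [F → . A F g], [F → . g T g], [F → . num f], [F → A . F g] }  — shift
  I7: { [T → g F . g] }  — shift
  I8: { [A → . num T], [F → g . T g], [T → . A f], [T → . g F g] }  — shift
  I9: { [A → . num T], [A → num . T], [F → num . f], [T → . A f], [T → . g F g] }  — shift
  I10: { [F → num f .] }  — reduce
  I11: { [F → g T . g] }  — shift
  I12: { [F → g T g .] }  — reduce
  I13: { [T → g F g .] }  — reduce
  I14: { [F → A F . g] }  — shift
  I15: { [F → A F g .] }  — reduce
  I16: { [T → A f .] }  — reduce

No state contains both a complete item and a shift item.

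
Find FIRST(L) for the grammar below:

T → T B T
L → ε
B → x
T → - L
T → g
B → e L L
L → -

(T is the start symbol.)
{ '-', ε }

To compute FIRST(L), examine every production with L on the left-hand side, reading each right-hand side left to right until a non-nullable symbol is reached.

From L → ε:
  - ε-production, so ε ∈ FIRST(L)
From L → -:
  - '-' is a terminal: add '-' and stop

Collecting: FIRST(L) = { '-', ε }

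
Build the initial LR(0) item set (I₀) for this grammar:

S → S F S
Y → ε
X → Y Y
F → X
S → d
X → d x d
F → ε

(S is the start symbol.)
First, augment the grammar with S' → S
I₀ = CLOSURE({ [S' → . S] }):
  [S' → . S] has the dot before S: add [S → . S F S], [S → . d]
No further items can be added.

I₀ = { [S → . S F S], [S → . d], [S' → . S] }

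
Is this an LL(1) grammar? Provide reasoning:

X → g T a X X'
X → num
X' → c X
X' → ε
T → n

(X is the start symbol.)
No. Predict set conflict for X': { 'c' }

A grammar is LL(1) if for each non-terminal N with multiple productions, the predict sets of those productions are pairwise disjoint, where PREDICT(N → α) = (FIRST(α) \ {ε}) ∪ (FOLLOW(N) if α ⇒* ε).

Relevant sets:
  FOLLOW(X') = { $, 'c' }

For X:
  PREDICT(X → g T a X X') = { 'g' }
  PREDICT(X → num) = { 'num' }
For X':
  PREDICT(X' → c X) = { 'c' }
  PREDICT(X' → ε) = { $, 'c' }
T has a single production, so nothing to check there.

Conflict found: Predict set conflict for X': { 'c' }
The grammar is NOT LL(1).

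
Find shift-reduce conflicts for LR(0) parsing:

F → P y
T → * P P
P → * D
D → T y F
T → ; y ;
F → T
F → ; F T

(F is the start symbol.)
Augment with F' → F and build the canonical LR(0) collection (I0 = CLOSURE({[F' → . F]}), then GOTO on every symbol after a dot until no new states appear). It has 20 states:
  I0: { [F → . ; F T], [F → . P y], [F → . T], [F' → . F], [P → . * D], [T → . * P P], [T → . ; y ;] }  — shift
  I1: { [D → . T y F], [P → * . D], [P → . * D], [T → * . P P], [T → . * P P], [T → . ; y ;] }  — shift
  I2: { [F → . ; F T], [F → . P y], [F → . T], [F → ; . F T], [P → . * D], [T → . * P P], [T → . ; y ;], [T → ; . y ;] }  — shift
  I3: { [F' → F .] }  — accept
  I4: { [F → P . y] }  — shift
  I5: { [F → T .] }  — reduce
  I6: { [F → P y .] }  — reduce
  I7: { [F → ; F . T], [T → . * P P], [T → . ; y ;] }  — shift
  I8: { [T → ; y . ;] }  — shift
  I9: { [T → ; y ; .] }  — reduce
  I10: { [P → . * D], [T → * . P P] }  — shift
  I11: { [T → ; . y ;] }  — shift
  I12: { [F → ; F T .] }  — reduce
  I13: { [D → . T y F], [P → * . D], [T → . * P P], [T → . ; y ;] }  — shift
  I14: { [P → . * D], [T → * P . P] }  — shift
  I15: { [T → * P P .] }  — reduce
  I16: { [P → * D .] }  — reduce
  I17: { [D → T . y F] }  — shift
  I18: { [D → T y . F], [F → . ; F T], [F → . P y], [F → . T], [P → . * D], [T → . * P P], [T → . ; y ;] }  — shift
  I19: { [D → T y F .] }  — reduce

No state contains both a complete item and a shift item.

Answer: No shift-reduce conflicts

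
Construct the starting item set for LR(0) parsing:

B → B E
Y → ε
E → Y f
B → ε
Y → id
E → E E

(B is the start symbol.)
{ [B → . B E], [B → .], [B' → . B] }

First, augment the grammar with B' → B
I₀ = CLOSURE({ [B' → . B] }):
  [B' → . B] has the dot before B: add [B → . B E], [B → .]
No further items can be added.

I₀ = { [B → . B E], [B → .], [B' → . B] }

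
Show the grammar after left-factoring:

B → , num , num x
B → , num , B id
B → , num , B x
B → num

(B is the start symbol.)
Left-factoring transforms A → αβ₁ | αβ₂ into A → αA' and A' → β₁ | β₂
(α is the longest common prefix among the alternatives). Repeat until
no nonterminal has two alternatives with a common prefix.

Round 1: B has alternatives sharing prefix ', num ,'. Introduce B': B → , num , B'
  Add: B' → num x
  Add: B' → B id
  Add: B' → B x

Round 2: B' has alternatives sharing prefix 'B'. Introduce B'': B' → B B''
  Add: B'' → id
  Add: B'' → x

No remaining common prefixes — done.

Resulting grammar:
B → , num , B'
B' → num x
B' → B B''
B'' → id
B'' → x
B → num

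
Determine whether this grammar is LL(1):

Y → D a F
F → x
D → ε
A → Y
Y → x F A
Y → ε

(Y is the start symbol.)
A grammar is LL(1) if for each non-terminal N with multiple productions, the predict sets of those productions are pairwise disjoint, where PREDICT(N → α) = (FIRST(α) \ {ε}) ∪ (FOLLOW(N) if α ⇒* ε).

Relevant sets:
  FIRST(D) = { ε }
  FOLLOW(Y) = { $ }

For Y:
  PREDICT(Y → D a F) = { 'a' }
  PREDICT(Y → x F A) = { 'x' }
  PREDICT(Y → ε) = { $ }
F, D, A have a single production, so nothing to check there.

All predict sets are disjoint. The grammar IS LL(1).

Answer: Yes, the grammar is LL(1).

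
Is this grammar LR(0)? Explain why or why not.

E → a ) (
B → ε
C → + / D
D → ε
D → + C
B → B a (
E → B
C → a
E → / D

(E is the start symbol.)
Augment with E' → E and build the canonical LR(0) collection (I0 = CLOSURE({[E' → . E]}), then GOTO on every symbol after a dot until no new states appear). It has 16 states:
  I0: { [B → . B a (], [B → .], [E → . / D], [E → . B], [E → . a ) (], [E' → . E] }  — shift, reduce
  I1: { [D → . + C], [D → .], [E → / . D] }  — shift, reduce
  I2: { [B → B . a (], [E → B .] }  — shift, reduce
  I3: { [E' → E .] }  — accept
  I4: { [E → a . ) (] }  — shift
  I5: { [E → a ) . (] }  — shift
  I6: { [E → a ) ( .] }  — reduce
  I7: { [B → B a . (] }  — shift
  I8: { [B → B a ( .] }  — reduce
  I9: { [C → . + / D], [C → . a], [D → + . C] }  — shift
  I10: { [E → / D .] }  — reduce
  I11: { [C → + . / D] }  — shift
  I12: { [D → + C .] }  — reduce
  I13: { [C → a .] }  — reduce
  I14: { [C → + / . D], [D → . + C], [D → .] }  — shift, reduce
  I15: { [C → + / D .] }  — reduce

Conflict in state I0:
  Shift-reduce conflict between [B → .] and [E → . / D]
So the grammar is NOT LR(0).

Answer: No. Shift-reduce conflict between [B → .] and [E → . / D]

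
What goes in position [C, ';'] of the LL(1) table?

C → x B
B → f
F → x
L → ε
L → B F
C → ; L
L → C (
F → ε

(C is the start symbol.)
C → ; L

To find M[C, ';'], we find productions for C where ';' is in the predict set (PREDICT(N → α) = (FIRST(α) \ {ε}) ∪ (FOLLOW(N) if α ⇒* ε)).

C → x B: PREDICT = { 'x' }
C → ; L: PREDICT = { ';' }
  ';' is in predict set, so this production goes in M[C, ';']

M[C, ';'] = C → ; L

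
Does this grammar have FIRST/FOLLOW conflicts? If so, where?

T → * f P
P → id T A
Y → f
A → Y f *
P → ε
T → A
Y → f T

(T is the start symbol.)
Nullable non-terminals: P.

P: nullable alternative(s) P → ε; FOLLOW(P) = { $, 'f' }
  P → id T A: FIRST \ {ε} = { 'id' } — disjoint from FOLLOW(P)
  P → ε: FIRST \ {ε} = { } — this is the only nullable alternative, skip

A, T, Y have no nullable alternative, so no FIRST/FOLLOW check is needed there.

No FIRST/FOLLOW conflicts found.

Answer: No FIRST/FOLLOW conflicts.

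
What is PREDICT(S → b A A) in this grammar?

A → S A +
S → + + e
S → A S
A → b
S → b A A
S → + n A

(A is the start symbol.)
PREDICT(S → b A A) = (FIRST(RHS) \ {ε}) ∪ (FOLLOW(S) if ε ∈ FIRST(RHS), i.e. RHS ⇒* ε)
FIRST(b A A) = { 'b' }
ε ∉ FIRST(b A A), so FOLLOW(S) is not added.
PREDICT(S → b A A) = { 'b' }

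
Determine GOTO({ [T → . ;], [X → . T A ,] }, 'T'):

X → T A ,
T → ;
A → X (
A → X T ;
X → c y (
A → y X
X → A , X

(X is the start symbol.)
{ [A → . X (], [A → . X T ;], [A → . y X], [T → . ;], [X → . A , X], [X → . T A ,], [X → . c y (], [X → T . A ,] }

GOTO(I, 'T') = CLOSURE({ [A → αX.β] : [A → α.Xβ] ∈ I, X = 'T' })

Items with dot before 'T', with the dot advanced:
  [X → . T A ,] → [X → T . A ,]
Closure of the advanced items:
  [X → T . A ,] has the dot before A: add [A → . X (], [A → . X T ;], [A → . y X]
  [A → . X (] has the dot before X: add [X → . T A ,], [X → . c y (], [X → . A , X]
  [X → . T A ,] has the dot before T: add [T → . ;]

GOTO = { [A → . X (], [A → . X T ;], [A → . y X], [T → . ;], [X → . A , X], [X → . T A ,], [X → . c y (], [X → T . A ,] }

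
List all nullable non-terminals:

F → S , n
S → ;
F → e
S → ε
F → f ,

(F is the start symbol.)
ε-productions: S → ε
So S is immediately nullable.
No further non-terminal can be added: every production for the remaining non-terminals contains a terminal or a non-nullable non-terminal.
Nullable = { 'S' }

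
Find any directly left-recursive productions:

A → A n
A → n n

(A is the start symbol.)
A → A n: LEFT RECURSIVE (starts with A)
A → n n: starts with n

The grammar has direct left recursion on: A.

Answer: Yes, A is left-recursive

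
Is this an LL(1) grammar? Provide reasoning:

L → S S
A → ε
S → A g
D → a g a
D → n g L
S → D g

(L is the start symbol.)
A grammar is LL(1) if for each non-terminal N with multiple productions, the predict sets of those productions are pairwise disjoint, where PREDICT(N → α) = (FIRST(α) \ {ε}) ∪ (FOLLOW(N) if α ⇒* ε).

Relevant sets:
  FIRST(A) = { ε }
  FIRST(D) = { 'a', 'n' }

For S:
  PREDICT(S → A g) = { 'g' }
  PREDICT(S → D g) = { 'a', 'n' }
For D:
  PREDICT(D → a g a) = { 'a' }
  PREDICT(D → n g L) = { 'n' }
L, A have a single production, so nothing to check there.

All predict sets are disjoint. The grammar IS LL(1).

Answer: Yes, the grammar is LL(1).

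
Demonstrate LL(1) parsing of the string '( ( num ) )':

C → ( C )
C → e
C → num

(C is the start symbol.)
Stack is shown with the top on the left.

Stack      Input          Action
--------------------------------
C $        ( ( num ) ) $  output C → ( C )
( C ) $    ( ( num ) ) $  match '('
C ) $      ( num ) ) $    output C → ( C )
( C ) ) $  ( num ) ) $    match '('
C ) ) $    num ) ) $      output C → num
num ) ) $  num ) ) $      match 'num'
) ) $      ) ) $          match ')'
) $        ) $            match ')'
$          $              accept

The string is accepted.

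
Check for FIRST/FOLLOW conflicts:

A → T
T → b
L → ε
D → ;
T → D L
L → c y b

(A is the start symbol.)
No FIRST/FOLLOW conflicts.

A FIRST/FOLLOW conflict occurs when a non-terminal N has a nullable alternative N → β (β ⇒* ε) and another alternative N → α with FIRST(α) ∩ FOLLOW(N) ≠ ∅: on such a lookahead the parser cannot decide between expanding α and letting N vanish via β.

Nullable non-terminals: L.

L: nullable alternative(s) L → ε; FOLLOW(L) = { $ }
  L → ε: FIRST \ {ε} = { } — this is the only nullable alternative, skip
  L → c y b: FIRST \ {ε} = { 'c' } — disjoint from FOLLOW(L)

A, D, T have no nullable alternative, so no FIRST/FOLLOW check is needed there.

No FIRST/FOLLOW conflicts found.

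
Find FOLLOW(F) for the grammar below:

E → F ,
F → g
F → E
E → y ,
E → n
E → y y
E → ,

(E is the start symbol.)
To compute FOLLOW(F), find every occurrence of F on a right-hand side N → α F β: add FIRST(β) \ {ε}, and if β is empty or nullable also add FOLLOW(N). Iterate to a fixed point.

In E → F ,: F is followed by ',', add FIRST(',') \ {ε} = { ',' }

Taking the union: FOLLOW(F) = { ',' }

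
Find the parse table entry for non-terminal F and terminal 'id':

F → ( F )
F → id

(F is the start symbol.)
F → id

To find M[F, 'id'], we find productions for F where 'id' is in the predict set (PREDICT(N → α) = (FIRST(α) \ {ε}) ∪ (FOLLOW(N) if α ⇒* ε)).

F → ( F ): PREDICT = { '(' }
F → id: PREDICT = { 'id' }
  'id' is in predict set, so this production goes in M[F, 'id']

M[F, 'id'] = F → id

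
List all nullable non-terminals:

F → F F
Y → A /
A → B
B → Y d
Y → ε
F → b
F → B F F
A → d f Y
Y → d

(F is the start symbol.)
ε-productions: Y → ε
So Y is immediately nullable.
No further non-terminal can be added: every production for the remaining non-terminals contains a terminal or a non-nullable non-terminal.
Nullable = { 'Y' }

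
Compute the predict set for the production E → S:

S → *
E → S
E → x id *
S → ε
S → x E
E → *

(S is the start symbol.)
{ $, '*', 'x' }

PREDICT(E → S) = (FIRST(RHS) \ {ε}) ∪ (FOLLOW(E) if ε ∈ FIRST(RHS), i.e. RHS ⇒* ε)
FIRST(S) = { '*', 'x', ε }
FIRST(S) = { '*', 'x', ε }
ε ∈ FIRST(S) (the right-hand side is nullable), so add FOLLOW(E) = { $ }
PREDICT(E → S) = { $, '*', 'x' }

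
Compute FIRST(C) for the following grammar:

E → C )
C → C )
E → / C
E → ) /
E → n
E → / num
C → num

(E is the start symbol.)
From C → C ):
  - C is the symbol being defined: contributes nothing new
    C is not nullable, so stop
From C → num:
  - num is a terminal: add 'num' and stop

Collecting: FIRST(C) = { 'num' }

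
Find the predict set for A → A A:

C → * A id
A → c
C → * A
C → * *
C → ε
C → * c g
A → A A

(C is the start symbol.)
PREDICT(A → A A) = (FIRST(RHS) \ {ε}) ∪ (FOLLOW(A) if ε ∈ FIRST(RHS), i.e. RHS ⇒* ε)
FIRST(A) = { 'c' }
FIRST(A A) = { 'c' }
ε ∉ FIRST(A A), so FOLLOW(A) is not added.
PREDICT(A → A A) = { 'c' }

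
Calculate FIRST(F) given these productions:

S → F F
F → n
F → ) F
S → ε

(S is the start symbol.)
{ ')', 'n' }

From F → n:
  - n is a terminal: add 'n' and stop
From F → ) F:
  - ')' is a terminal: add ')' and stop

Collecting: FIRST(F) = { ')', 'n' }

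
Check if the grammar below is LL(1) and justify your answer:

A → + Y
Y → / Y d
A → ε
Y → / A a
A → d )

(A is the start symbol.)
No. Predict set conflict for Y: { '/' }

Relevant sets:
  FOLLOW(A) = { $, 'a' }

For A:
  PREDICT(A → '+' Y) = { '+' }
  PREDICT(A → ε) = { $, 'a' }
  PREDICT(A → d ')') = { 'd' }
For Y:
  PREDICT(Y → '/' Y d) = { '/' }
  PREDICT(Y → '/' A a) = { '/' }

Conflict found: Predict set conflict for Y: { '/' }
The grammar is NOT LL(1).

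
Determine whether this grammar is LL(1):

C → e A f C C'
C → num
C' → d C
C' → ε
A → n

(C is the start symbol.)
Relevant sets:
  FOLLOW(C') = { $, 'd' }

For C:
  PREDICT(C → e A f C C') = { 'e' }
  PREDICT(C → num) = { 'num' }
For C':
  PREDICT(C' → d C) = { 'd' }
  PREDICT(C' → ε) = { $, 'd' }
A has a single production, so nothing to check there.

Conflict found: Predict set conflict for C': { 'd' }
The grammar is NOT LL(1).

Answer: No. Predict set conflict for C': { 'd' }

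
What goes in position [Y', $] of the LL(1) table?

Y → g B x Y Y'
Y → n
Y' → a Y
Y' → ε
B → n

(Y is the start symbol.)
Y' → ε

To find M[Y', $], we find productions for Y' where $ is in the predict set (PREDICT(N → α) = (FIRST(α) \ {ε}) ∪ (FOLLOW(N) if α ⇒* ε)).

Relevant sets:
  FOLLOW(Y') = { $, 'a' }

Y' → a Y: PREDICT = { 'a' }
Y' → ε: PREDICT = { $, 'a' }
  $ is in predict set, so this production goes in M[Y', $]

M[Y', $] = Y' → ε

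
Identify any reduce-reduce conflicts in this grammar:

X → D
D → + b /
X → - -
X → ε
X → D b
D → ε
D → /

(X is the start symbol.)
Augment with X' → X and build the canonical LR(0) collection (I0 = CLOSURE({[X' → . X]}), then GOTO on every symbol after a dot until no new states appear). It has 10 states:
  I0: { [D → . + b /], [D → . /], [D → .], [X → . - -], [X → . D b], [X → . D], [X → .], [X' → . X] }  — shift, 2 reduces
  I1: { [D → + . b /] }  — shift
  I2: { [X → - . -] }  — shift
  I3: { [D → / .] }  — reduce
  I4: { [X → D . b], [X → D .] }  — shift, reduce
  I5: { [X' → X .] }  — accept
  I6: { [X → D b .] }  — reduce
  I7: { [X → - - .] }  — reduce
  I8: { [D → + b . /] }  — shift
  I9: { [D → + b / .] }  — reduce

I0 contains complete items [D → .], [X → .] — reduce-reduce conflict.

Answer: Yes — I0: [D → .] vs [X → .]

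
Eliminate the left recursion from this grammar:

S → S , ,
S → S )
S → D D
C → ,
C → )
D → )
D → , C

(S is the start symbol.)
S is directly left-recursive. The standard transformation for
  A → A α₁ | ... | A α_m | β₁ | ... | β_n
is
  A  → β₁ A' | ... | β_n A'
  A' → α₁ A' | ... | α_m A' | ε

S → D D becomes S → D D S'
S → S , , becomes S' → , , S'
S → S ) becomes S' → ) S'
Add S' → ε

Productions for other non-terminals are unchanged:
  C → ,
  C → )
  D → )
  D → , C

Resulting grammar:
S → D D S'
S' → , , S'
S' → ) S'
S' → ε
C → ,
C → )
D → )
D → , C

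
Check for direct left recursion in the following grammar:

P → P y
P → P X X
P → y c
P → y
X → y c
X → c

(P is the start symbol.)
Yes, P is left-recursive

P → P y: LEFT RECURSIVE (starts with P)
P → P X X: LEFT RECURSIVE (starts with P)
P → y c: starts with y
P → y: starts with y
X → y c: starts with y
X → c: starts with c

The grammar has direct left recursion on: P.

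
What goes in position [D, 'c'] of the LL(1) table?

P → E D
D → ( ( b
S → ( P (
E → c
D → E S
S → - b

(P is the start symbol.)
To find M[D, 'c'], we find productions for D where 'c' is in the predict set (PREDICT(N → α) = (FIRST(α) \ {ε}) ∪ (FOLLOW(N) if α ⇒* ε)).

Relevant sets:
  FIRST(E) = { 'c' }

D → ( ( b: PREDICT = { '(' }
D → E S: PREDICT = { 'c' }
  'c' is in predict set, so this production goes in M[D, 'c']

M[D, 'c'] = D → E S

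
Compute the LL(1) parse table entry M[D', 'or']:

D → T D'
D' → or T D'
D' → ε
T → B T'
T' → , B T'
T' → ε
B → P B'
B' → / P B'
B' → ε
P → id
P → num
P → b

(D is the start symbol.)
D' → or T D'

To find M[D', 'or'], we find productions for D' where 'or' is in the predict set (PREDICT(N → α) = (FIRST(α) \ {ε}) ∪ (FOLLOW(N) if α ⇒* ε)).

Relevant sets:
  FOLLOW(D') = { $ }

D' → or T D': PREDICT = { 'or' }
  'or' is in predict set, so this production goes in M[D', 'or']
D' → ε: PREDICT = { $ }

M[D', 'or'] = D' → or T D'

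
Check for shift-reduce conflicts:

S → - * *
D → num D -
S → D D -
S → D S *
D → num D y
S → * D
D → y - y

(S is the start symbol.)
Yes — I15: [S → D D - .] vs [S → - . * *]

A shift-reduce conflict occurs when an LR(0) state has both:
  - a complete (reduce) item [A → α .] (dot at the end), and
  - a shift item [B → β . c γ] (dot before a terminal).

Augment with S' → S and build the canonical LR(0) collection (I0 = CLOSURE({[S' → . S]}), then GOTO on every symbol after a dot until no new states appear). It has 19 states:
  I0: { [D → . num D -], [D → . num D y], [D → . y - y], [S → . * D], [S → . - * *], [S → . D D -], [S → . D S *], [S' → . S] }  — shift
  I1: { [D → . num D -], [D → . num D y], [D → . y - y], [S → * . D] }  — shift
  I2: { [S → - . * *] }  — shift
  I3: { [D → . num D -], [D → . num D y], [D → . y - y], [S → . * D], [S → . - * *], [S → . D D -], [S → . D S *], [S → D . D -], [S → D . S *] }  — shift
  I4: { [S' → S .] }  — accept
  I5: { [D → . num D -], [D → . num D y], [D → . y - y], [D → num . D -], [D → num . D y] }  — shift
  I6: { [D → y . - y] }  — shift
  I7: { [D → y - . y] }  — shift
  I8: { [D → y - y .] }  — reduce
  I9: { [D → num D . -], [D → num D . y] }  — shift
  I10: { [D → num D - .] }  — reduce
  I11: { [D → num D y .] }  — reduce
  I12: { [D → . num D -], [D → . num D y], [D → . y - y], [S → . * D], [S → . - * *], [S → . D D -], [S → . D S *], [S → D . D -], [S → D . S *], [S → D D . -] }  — shift
  I13: { [S → D S . *] }  — shift
  I14: { [S → D S * .] }  — reduce
  I15: { [S → - . * *], [S → D D - .] }  — shift, reduce
  I16: { [S → - * . *] }  — shift
  I17: { [S → - * * .] }  — reduce
  I18: { [S → * D .] }  — reduce

I15 contains reduce item [S → D D - .] and shift item [S → - . * *] — shift-reduce conflict.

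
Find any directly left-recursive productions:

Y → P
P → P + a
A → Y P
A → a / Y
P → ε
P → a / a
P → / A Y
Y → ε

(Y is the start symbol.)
Yes, P is left-recursive

Y → P: starts with P
P → P + a: LEFT RECURSIVE (starts with P)
A → Y P: starts with Y
A → a / Y: starts with a
P → ε: starts with ε
P → a / a: starts with a
P → / A Y: starts with '/'
Y → ε: starts with ε

The grammar has direct left recursion on: P.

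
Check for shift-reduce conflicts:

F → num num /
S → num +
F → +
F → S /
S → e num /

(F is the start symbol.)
Augment with F' → F and build the canonical LR(0) collection (I0 = CLOSURE({[F' → . F]}), then GOTO on every symbol after a dot until no new states appear). It has 12 states:
  I0: { [F → . +], [F → . S /], [F → . num num /], [F' → . F], [S → . e num /], [S → . num +] }  — shift
  I1: { [F → + .] }  — reduce
  I2: { [F' → F .] }  — accept
  I3: { [F → S . /] }  — shift
  I4: { [S → e . num /] }  — shift
  I5: { [F → num . num /], [S → num . +] }  — shift
  I6: { [S → num + .] }  — reduce
  I7: { [F → num num . /] }  — shift
  I8: { [F → num num / .] }  — reduce
  I9: { [S → e num . /] }  — shift
  I10: { [S → e num / .] }  — reduce
  I11: { [F → S / .] }  — reduce

No state contains both a complete item and a shift item.

Answer: No shift-reduce conflicts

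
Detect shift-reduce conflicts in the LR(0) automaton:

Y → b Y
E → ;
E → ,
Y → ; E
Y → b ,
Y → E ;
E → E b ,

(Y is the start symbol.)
Yes — I2: [E → ; .] vs [E → . ,]; I12: [Y → ; E .] vs [E → E . b ,]

A shift-reduce conflict occurs when an LR(0) state has both:
  - a complete (reduce) item [A → α .] (dot at the end), and
  - a shift item [B → β . c γ] (dot before a terminal).

Augment with Y' → Y and build the canonical LR(0) collection (I0 = CLOSURE({[Y' → . Y]}), then GOTO on every symbol after a dot until no new states appear). It has 13 states:
  I0: { [E → . ,], [E → . ;], [E → . E b ,], [Y → . ; E], [Y → . E ;], [Y → . b ,], [Y → . b Y], [Y' → . Y] }  — shift
  I1: { [E → , .] }  — reduce
  I2: { [E → . ,], [E → . ;], [E → . E b ,], [E → ; .], [Y → ; . E] }  — shift, reduce
  I3: { [E → E . b ,], [Y → E . ;] }  — shift
  I4: { [Y' → Y .] }  — accept
  I5: { [E → . ,], [E → . ;], [E → . E b ,], [Y → . ; E], [Y → . E ;], [Y → . b ,], [Y → . b Y], [Y → b . ,], [Y → b . Y] }  — shift
  I6: { [E → , .], [Y → b , .] }  — 2 reduces
  I7: { [Y → b Y .] }  — reduce
  I8: { [Y → E ; .] }  — reduce
  I9: { [E → E b . ,] }  — shift
  I10: { [E → E b , .] }  — reduce
  I11: { [E → ; .] }  — reduce
  I12: { [E → E . b ,], [Y → ; E .] }  — shift, reduce

I2 contains reduce item [E → ; .] and shift items [E → . ,], [E → . ;] — shift-reduce conflict.
I12 contains reduce item [Y → ; E .] and shift item [E → E . b ,] — shift-reduce conflict.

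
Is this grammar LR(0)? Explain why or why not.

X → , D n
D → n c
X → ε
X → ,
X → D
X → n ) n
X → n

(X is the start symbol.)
A grammar is LR(0) if no state in the canonical LR(0) collection has:
  - both a shift item (dot before a terminal) and a complete item (shift-reduce conflict), or
  - two or more complete items (reduce-reduce conflict; the accept item [X' → X .] counts as a complete item here).

Augment with X' → X and build the canonical LR(0) collection (I0 = CLOSURE({[X' → . X]}), then GOTO on every symbol after a dot until no new states appear). It has 11 states:
  I0: { [D → . n c], [X → . , D n], [X → . ,], [X → . D], [X → . n ) n], [X → . n], [X → .], [X' → . X] }  — shift, reduce
  I1: { [D → . n c], [X → , . D n], [X → , .] }  — shift, reduce
  I2: { [X → D .] }  — reduce
  I3: { [X' → X .] }  — accept
  I4: { [D → n . c], [X → n . ) n], [X → n .] }  — shift, reduce
  I5: { [X → n ) . n] }  — shift
  I6: { [D → n c .] }  — reduce
  I7: { [X → n ) n .] }  — reduce
  I8: { [X → , D . n] }  — shift
  I9: { [D → n . c] }  — shift
  I10: { [X → , D n .] }  — reduce

Conflict in state I0:
  Shift-reduce conflict between [X → .] and [D → . n c]
So the grammar is NOT LR(0).

Answer: No. Shift-reduce conflict between [X → .] and [D → . n c]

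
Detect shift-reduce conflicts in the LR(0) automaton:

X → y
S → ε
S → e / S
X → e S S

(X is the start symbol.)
Yes — I2: [S → .] vs [S → . e / S]; I4: [S → .] vs [S → . e / S]; I6: [S → .] vs [S → . e / S]

A shift-reduce conflict occurs when an LR(0) state has both:
  - a complete (reduce) item [A → α .] (dot at the end), and
  - a shift item [B → β . c γ] (dot before a terminal).

Augment with X' → X and build the canonical LR(0) collection (I0 = CLOSURE({[X' → . X]}), then GOTO on every symbol after a dot until no new states appear). It has 9 states:
  I0: { [X → . e S S], [X → . y], [X' → . X] }  — shift
  I1: { [X' → X .] }  — accept
  I2: { [S → . e / S], [S → .], [X → e . S S] }  — shift, reduce
  I3: { [X → y .] }  — reduce
  I4: { [S → . e / S], [S → .], [X → e S . S] }  — shift, reduce
  I5: { [S → e . / S] }  — shift
  I6: { [S → . e / S], [S → .], [S → e / . S] }  — shift, reduce
  I7: { [S → e / S .] }  — reduce
  I8: { [X → e S S .] }  — reduce

I2 contains reduce item [S → .] and shift item [S → . e / S] — shift-reduce conflict.
I4 contains reduce item [S → .] and shift item [S → . e / S] — shift-reduce conflict.
I6 contains reduce item [S → .] and shift item [S → . e / S] — shift-reduce conflict.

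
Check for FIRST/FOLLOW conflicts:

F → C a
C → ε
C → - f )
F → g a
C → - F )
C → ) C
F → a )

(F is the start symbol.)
Nullable non-terminals: C.

C: nullable alternative(s) C → ε; FOLLOW(C) = { 'a' }
  C → ε: FIRST \ {ε} = { } — this is the only nullable alternative, skip
  C → - f ): FIRST \ {ε} = { '-' } — disjoint from FOLLOW(C)
  C → - F ): FIRST \ {ε} = { '-' } — disjoint from FOLLOW(C)
  C → ) C: FIRST \ {ε} = { ')' } — disjoint from FOLLOW(C)

F has no nullable alternative, so no FIRST/FOLLOW check is needed there.

No FIRST/FOLLOW conflicts found.

Answer: No FIRST/FOLLOW conflicts.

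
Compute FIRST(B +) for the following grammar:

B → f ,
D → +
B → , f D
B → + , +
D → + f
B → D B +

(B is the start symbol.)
FIRST sets of the non-terminals involved (from the grammar, by fixed-point iteration):
  FIRST(B) = { '+', ',', 'f' }

To compute FIRST(B +), process the symbols left to right:
Symbol B is a non-terminal. Add FIRST(B) \ {ε} = { '+', ',', 'f' }
B is not nullable (ε ∉ FIRST(B)), so stop here.
FIRST(B +) = { '+', ',', 'f' }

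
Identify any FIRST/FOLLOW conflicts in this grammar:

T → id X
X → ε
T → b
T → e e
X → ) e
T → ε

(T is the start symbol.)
A FIRST/FOLLOW conflict occurs when a non-terminal N has a nullable alternative N → β (β ⇒* ε) and another alternative N → α with FIRST(α) ∩ FOLLOW(N) ≠ ∅: on such a lookahead the parser cannot decide between expanding α and letting N vanish via β.

Nullable non-terminals: T, X.

T: nullable alternative(s) T → ε; FOLLOW(T) = { $ }
  T → id X: FIRST \ {ε} = { 'id' } — disjoint from FOLLOW(T)
  T → b: FIRST \ {ε} = { 'b' } — disjoint from FOLLOW(T)
  T → e e: FIRST \ {ε} = { 'e' } — disjoint from FOLLOW(T)
  T → ε: FIRST \ {ε} = { } — this is the only nullable alternative, skip

X: nullable alternative(s) X → ε; FOLLOW(X) = { $ }
  X → ε: FIRST \ {ε} = { } — this is the only nullable alternative, skip
  X → ) e: FIRST \ {ε} = { ')' } — disjoint from FOLLOW(X)

No FIRST/FOLLOW conflicts found.

Answer: No FIRST/FOLLOW conflicts.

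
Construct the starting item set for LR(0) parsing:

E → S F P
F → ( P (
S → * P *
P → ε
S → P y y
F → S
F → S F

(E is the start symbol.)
First, augment the grammar with E' → E
I₀ = CLOSURE({ [E' → . E] }):
  [E' → . E] has the dot before E: add [E → . S F P]
  [E → . S F P] has the dot before S: add [S → . * P *], [S → . P y y]
  [S → . P y y] has the dot before P: add [P → .]
No further items can be added.

I₀ = { [E → . S F P], [E' → . E], [P → .], [S → . * P *], [S → . P y y] }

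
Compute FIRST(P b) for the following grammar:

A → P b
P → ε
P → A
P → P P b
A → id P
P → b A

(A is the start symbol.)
{ 'b', 'id' }

FIRST sets of the non-terminals involved (from the grammar, by fixed-point iteration):
  FIRST(P) = { 'b', 'id', ε }

To compute FIRST(P b), process the symbols left to right:
Symbol P is a non-terminal. Add FIRST(P) \ {ε} = { 'b', 'id' }
P is nullable (ε ∈ FIRST(P)), continue to the next symbol.
Symbol b is a terminal. Add 'b' and stop.
FIRST(P b) = { 'b', 'id' }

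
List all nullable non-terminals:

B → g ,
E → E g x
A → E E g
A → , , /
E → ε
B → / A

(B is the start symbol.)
{ 'E' }

A non-terminal is nullable if it can derive ε (the empty string): either it has an ε-production, or it has a production whose right-hand side consists entirely of nullable non-terminals.

ε-productions: E → ε
So E is immediately nullable.
No further non-terminal can be added: every production for the remaining non-terminals contains a terminal or a non-nullable non-terminal.
Nullable = { 'E' }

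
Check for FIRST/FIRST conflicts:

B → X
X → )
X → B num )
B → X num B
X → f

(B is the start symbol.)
FIRST sets of the non-terminals at (or reachable through a nullable prefix from) the front of some alternative:
  FIRST(X) = { ')', 'f' }
  FIRST(B) = { ')', 'f' }

Productions for B:
  B → X: FIRST = { ')', 'f' }
  B → X num B: FIRST = { ')', 'f' }
Productions for X:
  X → ): FIRST = { ')' }
  X → B num ): FIRST = { ')', 'f' }
  X → f: FIRST = { 'f' }

Conflict for B: B → X and B → X num B
  Overlap: { ')', 'f' }
Conflict for X: X → ) and X → B num )
  Overlap: { ')' }
Conflict for X: X → B num ) and X → f
  Overlap: { 'f' }

Answer: Yes. B → X / B → X num B on { ')', 'f' }; X → ')' / X → B num ')' on { ')' }; X → B num ')' / X → f on { 'f' }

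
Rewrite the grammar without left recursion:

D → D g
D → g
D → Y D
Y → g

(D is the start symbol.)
D → g D'
D → Y D D'
D' → g D'
D' → ε
Y → g

D is directly left-recursive. The standard transformation for
  A → A α₁ | ... | A α_m | β₁ | ... | β_n
is
  A  → β₁ A' | ... | β_n A'
  A' → α₁ A' | ... | α_m A' | ε

D → g becomes D → g D'
D → Y D becomes D → Y D D'
D → D g becomes D' → g D'
Add D' → ε

Productions for other non-terminals are unchanged:
  Y → g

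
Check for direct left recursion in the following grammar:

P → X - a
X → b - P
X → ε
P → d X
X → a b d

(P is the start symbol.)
No direct left recursion

Direct left recursion occurs when N → N α for some non-terminal N (the right-hand side begins with the left-hand side itself).

P → X - a: starts with X
X → b - P: starts with b
X → ε: starts with ε
P → d X: starts with d
X → a b d: starts with a

No direct left recursion found.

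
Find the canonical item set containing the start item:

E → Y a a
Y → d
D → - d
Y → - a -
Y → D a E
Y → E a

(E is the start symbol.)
{ [D → . - d], [E → . Y a a], [E' → . E], [Y → . - a -], [Y → . D a E], [Y → . E a], [Y → . d] }

First, augment the grammar with E' → E
I₀ = CLOSURE({ [E' → . E] }):
  [E' → . E] has the dot before E: add [E → . Y a a]
  [E → . Y a a] has the dot before Y: add [Y → . d], [Y → . - a -], [Y → . D a E], [Y → . E a]
  [Y → . D a E] has the dot before D: add [D → . - d]
No further items can be added.

I₀ = { [D → . - d], [E → . Y a a], [E' → . E], [Y → . - a -], [Y → . D a E], [Y → . E a], [Y → . d] }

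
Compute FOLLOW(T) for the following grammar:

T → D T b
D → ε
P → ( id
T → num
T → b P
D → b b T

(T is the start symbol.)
T is the start symbol, so $ ∈ FOLLOW(T).
In T → D T b: T is followed by b, add FIRST(b) \ {ε} = { 'b' }
In D → b b T: T is at the end, add FOLLOW(D)

The FOLLOW sets referred to above (computed the same way, to a fixed point):
  FOLLOW(D) = { 'b', 'num' }

Taking the union: FOLLOW(T) = { $, 'b', 'num' }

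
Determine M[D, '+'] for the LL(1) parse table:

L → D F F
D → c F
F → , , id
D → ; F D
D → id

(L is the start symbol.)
Empty (error entry)

To find M[D, '+'], we find productions for D where '+' is in the predict set (PREDICT(N → α) = (FIRST(α) \ {ε}) ∪ (FOLLOW(N) if α ⇒* ε)).

D → c F: PREDICT = { 'c' }
D → ; F D: PREDICT = { ';' }
D → id: PREDICT = { 'id' }

M[D, '+'] is empty (no production applies)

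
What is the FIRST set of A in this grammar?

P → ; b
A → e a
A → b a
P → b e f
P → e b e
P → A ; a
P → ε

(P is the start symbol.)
{ 'b', 'e' }

To compute FIRST(A), examine every production with A on the left-hand side, reading each right-hand side left to right until a non-nullable symbol is reached.

From A → e a:
  - e is a terminal: add 'e' and stop
From A → b a:
  - b is a terminal: add 'b' and stop

Collecting: FIRST(A) = { 'b', 'e' }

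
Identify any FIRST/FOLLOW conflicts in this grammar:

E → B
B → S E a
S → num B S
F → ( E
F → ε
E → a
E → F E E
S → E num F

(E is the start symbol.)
Yes. F → '(' E with FOLLOW(F) on { '(' }

A FIRST/FOLLOW conflict occurs when a non-terminal N has a nullable alternative N → β (β ⇒* ε) and another alternative N → α with FIRST(α) ∩ FOLLOW(N) ≠ ∅: on such a lookahead the parser cannot decide between expanding α and letting N vanish via β.

Nullable non-terminals: F.

F: nullable alternative(s) F → ε; FOLLOW(F) = { '(', 'a', 'num' }
  F → ( E: FIRST \ {ε} = { '(' } — overlaps FOLLOW(F) on { '(' }: CONFLICT
  F → ε: FIRST \ {ε} = { } — this is the only nullable alternative, skip

B, E, S have no nullable alternative, so no FIRST/FOLLOW check is needed there.

So the grammar has 1 FIRST/FOLLOW conflict (marked CONFLICT above).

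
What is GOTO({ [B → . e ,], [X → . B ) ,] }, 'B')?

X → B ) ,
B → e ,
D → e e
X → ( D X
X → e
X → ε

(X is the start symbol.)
{ [X → B . ) ,] }

GOTO(I, 'B') = CLOSURE({ [A → αX.β] : [A → α.Xβ] ∈ I, X = 'B' })

Items with dot before 'B', with the dot advanced:
  [X → . B ) ,] → [X → B . ) ,]
Closure adds nothing (no advanced item has the dot before a non-terminal).

GOTO = { [X → B . ) ,] }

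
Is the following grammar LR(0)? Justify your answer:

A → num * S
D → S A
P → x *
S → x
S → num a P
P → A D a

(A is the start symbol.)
A grammar is LR(0) if no state in the canonical LR(0) collection has:
  - both a shift item (dot before a terminal) and a complete item (shift-reduce conflict), or
  - two or more complete items (reduce-reduce conflict; the accept item [A' → A .] counts as a complete item here).

Augment with A' → A and build the canonical LR(0) collection (I0 = CLOSURE({[A' → . A]}), then GOTO on every symbol after a dot until no new states appear). It has 16 states:
  I0: { [A → . num * S], [A' → . A] }  — shift
  I1: { [A' → A .] }  — accept
  I2: { [A → num . * S] }  — shift
  I3: { [A → num * . S], [S → . num a P], [S → . x] }  — shift
  I4: { [A → num * S .] }  — reduce
  I5: { [S → num . a P] }  — shift
  I6: { [S → x .] }  — reduce
  I7: { [A → . num * S], [P → . A D a], [P → . x *], [S → num a . P] }  — shift
  I8: { [D → . S A], [P → A . D a], [S → . num a P], [S → . x] }  — shift
  I9: { [S → num a P .] }  — reduce
  I10: { [P → x . *] }  — shift
  I11: { [P → x * .] }  — reduce
  I12: { [P → A D . a] }  — shift
  I13: { [A → . num * S], [D → S . A] }  — shift
  I14: { [D → S A .] }  — reduce
  I15: { [P → A D a .] }  — reduce

Every state is either a pure shift/goto state or contains exactly one complete item and nothing to shift — no conflicts. The grammar is LR(0).

Answer: Yes, the grammar is LR(0)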